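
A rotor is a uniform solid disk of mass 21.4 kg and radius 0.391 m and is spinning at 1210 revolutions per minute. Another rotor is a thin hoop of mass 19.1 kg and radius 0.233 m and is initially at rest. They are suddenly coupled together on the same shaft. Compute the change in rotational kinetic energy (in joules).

ΔKE ≈ -5090 J

The coupling torques are internal; angular momentum about the shared axis is conserved.
Moments of inertia: I_A = ½(21.4)(0.391)² = 1.636 kg·m²; I_B = (19.1)(0.233)² = 1.037 kg·m².
Taking A's sense as positive: L = (1.636)(1210) = 1979 kg·m²·rpm.
Combined I = 1.636 + 1.037 = 2.673 kg·m².
ω_f = L / I = 1979 / 2.673 = 740.6 rpm.
KE_i = ½ΣIω² = 13130 J; KE_f = ½(2.673)(77.55)² = 8037 J.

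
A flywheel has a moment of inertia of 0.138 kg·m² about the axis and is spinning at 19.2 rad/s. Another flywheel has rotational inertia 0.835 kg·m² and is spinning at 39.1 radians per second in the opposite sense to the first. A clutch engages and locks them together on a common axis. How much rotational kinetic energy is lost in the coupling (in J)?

The coupling torques are internal; angular momentum about the shared axis is conserved.
Taking A's sense as positive: L = (0.1380)(19.2) − (0.8350)(39.1) = -30.00 kg·m²·rad/s.
Combined I = 0.1380 + 0.8350 = 0.9730 kg·m².
ω_f = L / I = -30.00 / 0.9730 = -30.83 rad/s.
KE_i = ½ΣIω² = 663.7 J; KE_f = ½(0.9730)(30.83)² = 462.5 J.

ΔKE lost ≈ 201 J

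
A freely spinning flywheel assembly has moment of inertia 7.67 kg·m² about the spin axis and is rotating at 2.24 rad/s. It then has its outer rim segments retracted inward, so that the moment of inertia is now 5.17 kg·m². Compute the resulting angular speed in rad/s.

ω₂ ≈ 3.32 rad/s

Angular momentum about the spin axis is conserved since the torque about it is zero.
ω₂ = I₁ω₁ / I₂ = (7.670)(2.24 rad/s) / (5.170) = 3.323 rad/s.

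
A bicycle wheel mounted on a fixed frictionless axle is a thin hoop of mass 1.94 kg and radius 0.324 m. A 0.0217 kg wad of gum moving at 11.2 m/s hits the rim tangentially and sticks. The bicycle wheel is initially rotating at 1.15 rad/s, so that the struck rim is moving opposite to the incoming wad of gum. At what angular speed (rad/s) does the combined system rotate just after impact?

|ω_f| ≈ 0.755 rad/s

About the axle the impulsive forces during the collision are internal, so angular momentum about that axis is conserved.
I_p = (1.94)(0.324)² = 0.2037 kg·m². Taking the sense of the wad of gum's angular momentum as positive, L_{wad} = m v R = (0.0217)(11.2)(0.324) = 0.07874 kg·m²/s.
L_i = −I_p ω_p + m v R = −(0.2037)(1.15) + 0.07874 = -0.1555 kg·m²/s.
After sticking, I_f = I_p + m R² = 0.2037 + (0.0217)(0.324)² = 0.2059 kg·m².
ω_f = L_i / I_f = -0.1555 / 0.2059 = -0.7549 rad/s.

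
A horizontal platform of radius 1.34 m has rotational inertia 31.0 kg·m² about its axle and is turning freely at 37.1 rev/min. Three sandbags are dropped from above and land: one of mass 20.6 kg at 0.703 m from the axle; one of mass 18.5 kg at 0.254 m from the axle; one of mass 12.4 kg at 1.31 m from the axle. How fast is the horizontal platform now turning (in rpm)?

The added mass arrives with no angular momentum about the axle, and any external torque about the axle is negligible, so the system's angular momentum is conserved.
Added inertia Σmr² = (20.6)(0.703)² + (18.5)(0.254)² + (12.4)(1.31)² = 32.65 kg·m²; I_f = 31.00 + 32.65 = 63.65 kg·m².
ω_f = I_p ω_i / I_f = (31.00)(37.1) / 63.65 = 18.07 rpm.

ω_f ≈ 18.1 rpm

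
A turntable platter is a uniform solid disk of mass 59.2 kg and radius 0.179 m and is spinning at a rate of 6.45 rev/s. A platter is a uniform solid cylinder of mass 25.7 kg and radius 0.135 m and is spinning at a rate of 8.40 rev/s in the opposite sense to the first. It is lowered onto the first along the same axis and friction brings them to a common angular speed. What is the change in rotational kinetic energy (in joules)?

ΔKE ≈ -818 J

The coupling torques are internal; angular momentum about the shared axis is conserved.
Moments of inertia: I_A = ½(59.2)(0.179)² = 0.9484 kg·m²; I_B = ½(25.7)(0.135)² = 0.2342 kg·m².
Taking A's sense as positive: L = (0.9484)(6.45) − (0.2342)(8.40) = 4.150 kg·m²·rev/s.
Combined I = 0.9484 + 0.2342 = 1.183 kg·m².
ω_f = L / I = 4.150 / 1.183 = 3.509 rev/s.
KE_i = ½ΣIω² = 1105 J; KE_f = ½(1.183)(22.05)² = 287.5 J.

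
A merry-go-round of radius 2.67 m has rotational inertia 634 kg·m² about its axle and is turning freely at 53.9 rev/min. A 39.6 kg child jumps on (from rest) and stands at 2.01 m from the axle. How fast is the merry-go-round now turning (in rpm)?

No external torque acts about the axle; L_before = L_after.
Added inertia Σmr² = (39.6)(2.01)² = 160.0 kg·m²; I_f = 634.0 + 160.0 = 794.0 kg·m².
ω_f = I_p ω_i / I_f = (634.0)(53.9) / 794.0 = 43.04 rpm.

ω_f ≈ 43.0 rpm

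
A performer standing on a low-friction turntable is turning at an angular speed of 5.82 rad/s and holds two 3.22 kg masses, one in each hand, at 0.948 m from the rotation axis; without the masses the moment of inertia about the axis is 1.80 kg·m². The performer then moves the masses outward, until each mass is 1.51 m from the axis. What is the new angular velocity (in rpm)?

ω₂ ≈ 25.6 rpm

With no external torque about the axis, L is conserved: I₁ω₁ = I₂ω₂.
I₁ = 1.80 + 2(3.22)(0.948)² = 7.588 kg·m²; I₂ = 1.80 + 2(3.22)(1.51)² = 16.48 kg·m².
ω₂ = I₁ω₁ / I₂ = (7.588)(5.82 rad/s) / (16.48) = 2.679 rad/s = 25.58 rpm.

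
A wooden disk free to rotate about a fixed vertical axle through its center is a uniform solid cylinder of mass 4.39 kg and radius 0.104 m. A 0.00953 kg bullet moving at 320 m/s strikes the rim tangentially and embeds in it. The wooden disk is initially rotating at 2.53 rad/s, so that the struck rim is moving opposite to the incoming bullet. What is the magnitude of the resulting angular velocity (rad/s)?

About the axle the impulsive forces during the collision are internal, so angular momentum about that axis is conserved.
I_p = ½(4.39)(0.104)² = 0.02374 kg·m². Taking the sense of the bullet's angular momentum as positive, L_{bullet} = m v R = (0.00953)(320)(0.104) = 0.3172 kg·m²/s.
L_i = −I_p ω_p + m v R = −(0.02374)(2.53) + 0.3172 = 0.2571 kg·m²/s.
After sticking, I_f = I_p + m R² = 0.02374 + (0.00953)(0.104)² = 0.02384 kg·m².
ω_f = L_i / I_f = 0.2571 / 0.02384 = 10.78 rad/s.

|ω_f| ≈ 10.8 rad/s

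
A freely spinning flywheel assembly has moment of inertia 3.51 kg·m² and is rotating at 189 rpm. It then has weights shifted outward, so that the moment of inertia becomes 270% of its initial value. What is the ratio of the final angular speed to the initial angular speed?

No external torque acts about the spin axis, so angular momentum is conserved.
I₂ = 2.70 × 3.51 = 9.477 kg·m².
ω₂/ω₁ = I₁/I₂ = 3.510 / 9.477 = 0.3704.

ω₂/ω₁ ≈ 0.370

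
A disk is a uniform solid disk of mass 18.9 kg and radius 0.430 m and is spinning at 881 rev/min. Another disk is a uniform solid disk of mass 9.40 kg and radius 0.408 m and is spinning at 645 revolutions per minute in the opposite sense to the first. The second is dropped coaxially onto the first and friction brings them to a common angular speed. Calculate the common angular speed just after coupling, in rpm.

No external torque acts about the common axis, so total angular momentum is conserved.
Moments of inertia: I_A = ½(18.9)(0.430)² = 1.747 kg·m²; I_B = ½(9.40)(0.408)² = 0.7824 kg·m².
Taking A's sense as positive: L = (1.747)(881) − (0.7824)(645) = 1035 kg·m²·rpm.
Combined I = 1.747 + 0.7824 = 2.530 kg·m².
ω_f = L / I = 1035 / 2.530 = 409.0 rpm.

|ω_f| ≈ 409 rpm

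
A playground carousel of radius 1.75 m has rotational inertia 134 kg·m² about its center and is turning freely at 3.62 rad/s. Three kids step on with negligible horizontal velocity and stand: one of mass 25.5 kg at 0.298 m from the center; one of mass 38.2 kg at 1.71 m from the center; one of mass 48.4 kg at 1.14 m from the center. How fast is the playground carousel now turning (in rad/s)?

The added mass arrives with no angular momentum about the center, and any external torque about the center is negligible, so the system's angular momentum is conserved.
Added inertia Σmr² = (25.5)(0.298)² + (38.2)(1.71)² + (48.4)(1.14)² = 176.9 kg·m²; I_f = 134.0 + 176.9 = 310.9 kg·m².
ω_f = I_p ω_i / I_f = (134.0)(3.62) / 310.9 = 1.560 rad/s.

ω_f ≈ 1.56 rad/s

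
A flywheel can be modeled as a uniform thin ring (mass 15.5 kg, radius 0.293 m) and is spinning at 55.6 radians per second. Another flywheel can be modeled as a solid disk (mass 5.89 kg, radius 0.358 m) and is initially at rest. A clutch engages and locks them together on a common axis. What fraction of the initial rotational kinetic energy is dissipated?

No external torque acts about the common axis, so total angular momentum is conserved.
Moments of inertia: I_A = (15.5)(0.293)² = 1.331 kg·m²; I_B = ½(5.89)(0.358)² = 0.3774 kg·m².
Taking A's sense as positive: L = (1.331)(55.6) = 73.98 kg·m²·rad/s.
Combined I = 1.331 + 0.3774 = 1.708 kg·m².
ω_f = L / I = 73.98 / 1.708 = 43.31 rad/s.
KE_i = ½ΣIω² = 2057 J; KE_f = ½(1.708)(43.31)² = 1602 J.
Fraction dissipated = (KE_i − KE_f)/KE_i = 0.2210.

fraction ≈ 0.221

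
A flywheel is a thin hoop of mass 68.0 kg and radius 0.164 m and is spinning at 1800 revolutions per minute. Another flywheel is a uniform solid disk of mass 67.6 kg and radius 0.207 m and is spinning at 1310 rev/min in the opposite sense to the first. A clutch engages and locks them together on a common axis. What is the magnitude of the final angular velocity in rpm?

No external torque acts about the common axis, so total angular momentum is conserved.
Moments of inertia: I_A = (68.0)(0.164)² = 1.829 kg·m²; I_B = ½(67.6)(0.207)² = 1.448 kg·m².
Taking A's sense as positive: L = (1.829)(1800) − (1.448)(1310) = 1395 kg·m²·rpm.
Combined I = 1.829 + 1.448 = 3.277 kg·m².
ω_f = L / I = 1395 / 3.277 = 425.6 rpm.

|ω_f| ≈ 426 rpm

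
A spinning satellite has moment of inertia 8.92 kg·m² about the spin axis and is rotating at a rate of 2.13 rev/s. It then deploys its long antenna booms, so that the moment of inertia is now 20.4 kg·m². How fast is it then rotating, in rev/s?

With no external torque about the axis, L is conserved: I₁ω₁ = I₂ω₂.
ω₂ = I₁ω₁ / I₂ = (8.920)(2.13 rev/s) / (20.40) = 0.9314 rev/s.

ω₂ ≈ 0.931 rev/s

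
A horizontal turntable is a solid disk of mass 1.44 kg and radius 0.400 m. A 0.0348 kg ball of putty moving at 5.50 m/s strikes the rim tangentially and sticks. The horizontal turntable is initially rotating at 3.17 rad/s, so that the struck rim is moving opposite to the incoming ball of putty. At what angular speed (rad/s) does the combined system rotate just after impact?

The axle reaction passes through the axle and exerts no torque about it; angular momentum about the axle is conserved through the impact.
I_p = ½(1.44)(0.400)² = 0.1152 kg·m². Taking the sense of the ball of putty's angular momentum as positive, L_{ball} = m v R = (0.0348)(5.50)(0.400) = 0.07656 kg·m²/s.
L_i = −I_p ω_p + m v R = −(0.1152)(3.17) + 0.07656 = -0.2886 kg·m²/s.
After sticking, I_f = I_p + m R² = 0.1152 + (0.0348)(0.400)² = 0.1208 kg·m².
ω_f = L_i / I_f = -0.2886 / 0.1208 = -2.390 rad/s.

|ω_f| ≈ 2.39 rad/s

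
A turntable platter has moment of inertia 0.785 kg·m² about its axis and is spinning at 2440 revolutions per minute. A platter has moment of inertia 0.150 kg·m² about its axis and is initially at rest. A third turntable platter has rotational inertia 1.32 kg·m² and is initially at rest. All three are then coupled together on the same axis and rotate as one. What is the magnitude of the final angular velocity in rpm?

|ω_f| ≈ 849 rpm

The coupling torques are internal; angular momentum about the shared axis is conserved.
Taking A's sense as positive: L = (0.7850)(2440) = 1915 kg·m²·rpm.
Combined I = 0.7850 + 0.1500 + 1.320 = 2.255 kg·m².
ω_f = L / I = 1915 / 2.255 = 849.4 rpm.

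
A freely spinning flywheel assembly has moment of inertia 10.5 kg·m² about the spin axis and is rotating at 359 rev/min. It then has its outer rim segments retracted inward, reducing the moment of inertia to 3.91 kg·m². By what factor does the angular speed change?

ω₂/ω₁ ≈ 2.69

No external torque acts about the spin axis, so angular momentum is conserved.
ω₂/ω₁ = I₁/I₂ = 10.50 / 3.910 = 2.685.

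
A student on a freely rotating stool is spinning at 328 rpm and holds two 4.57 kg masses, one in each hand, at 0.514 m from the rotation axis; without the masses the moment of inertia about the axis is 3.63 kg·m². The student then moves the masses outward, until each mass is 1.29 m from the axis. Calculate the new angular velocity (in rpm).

ω₂ ≈ 105 rpm

Angular momentum about the spin axis is conserved since the torque about it is zero.
I₁ = 3.63 + 2(4.57)(0.514)² = 6.045 kg·m²; I₂ = 3.63 + 2(4.57)(1.29)² = 18.84 kg·m².
ω₂ = I₁ω₁ / I₂ = (6.045)(328 rpm) / (18.84) = 105.2 rpm.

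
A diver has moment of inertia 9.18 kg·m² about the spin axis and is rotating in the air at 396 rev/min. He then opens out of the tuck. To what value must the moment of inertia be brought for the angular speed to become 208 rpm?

With no external torque about the axis, L is conserved: I₁ω₁ = I₂ω₂.
I₂ = I₁ω₁ / ω₂ = (9.18)(396) / (208) = 17.48 kg·m².

I₂ ≈ 17.5 kg·m²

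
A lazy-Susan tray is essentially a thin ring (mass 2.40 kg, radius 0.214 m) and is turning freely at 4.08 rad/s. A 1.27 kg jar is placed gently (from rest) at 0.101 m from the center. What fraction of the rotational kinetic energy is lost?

No external torque acts about the center; L_before = L_after.
I_p = (2.40)(0.214)² = 0.1099 kg·m².
Added inertia Σmr² = (1.27)(0.101)² = 0.01296 kg·m²; I_f = 0.1099 + 0.01296 = 0.1229 kg·m².
ω_f = I_p ω_i / I_f = (0.1099)(4.08) / 0.1229 = 3.650 rad/s.
KE_i = ½(0.1099)(4.080 rad/s)² = 0.9148 J; KE_f = ½(0.1229)(3.650)² = 0.8183 J.
Fraction lost = 0.1054.

fraction ≈ 0.105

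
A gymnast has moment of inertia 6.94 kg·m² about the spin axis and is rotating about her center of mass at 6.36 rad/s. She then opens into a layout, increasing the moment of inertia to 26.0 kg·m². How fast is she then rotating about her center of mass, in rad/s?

Angular momentum about the spin axis is conserved since the torque about it is zero.
ω₂ = I₁ω₁ / I₂ = (6.940)(6.36 rad/s) / (26.00) = 1.698 rad/s.

ω₂ ≈ 1.70 rad/s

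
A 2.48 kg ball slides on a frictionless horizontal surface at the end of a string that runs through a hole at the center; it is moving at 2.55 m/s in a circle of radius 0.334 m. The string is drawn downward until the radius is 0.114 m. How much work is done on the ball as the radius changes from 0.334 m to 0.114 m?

Central (radial) force ⇒ zero torque about the center ⇒ m v r is constant.
v₂ = v₁ r₁ / r₂ = (2.55)(0.334) / (0.114) = 7.471 m/s.
W = ΔKE = ½m(v₂² − v₁²) = 61.15 J.

W ≈ 61.1 J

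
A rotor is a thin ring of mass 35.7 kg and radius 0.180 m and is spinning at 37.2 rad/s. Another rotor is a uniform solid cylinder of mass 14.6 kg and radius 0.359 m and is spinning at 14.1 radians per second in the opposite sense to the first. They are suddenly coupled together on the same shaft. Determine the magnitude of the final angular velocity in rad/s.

|ω_f| ≈ 14.2 rad/s

No external torque acts about the common axis, so total angular momentum is conserved.
Moments of inertia: I_A = (35.7)(0.180)² = 1.157 kg·m²; I_B = ½(14.6)(0.359)² = 0.9408 kg·m².
Taking A's sense as positive: L = (1.157)(37.2) − (0.9408)(14.1) = 29.76 kg·m²·rad/s.
Combined I = 1.157 + 0.9408 = 2.098 kg·m².
ω_f = L / I = 29.76 / 2.098 = 14.19 rad/s.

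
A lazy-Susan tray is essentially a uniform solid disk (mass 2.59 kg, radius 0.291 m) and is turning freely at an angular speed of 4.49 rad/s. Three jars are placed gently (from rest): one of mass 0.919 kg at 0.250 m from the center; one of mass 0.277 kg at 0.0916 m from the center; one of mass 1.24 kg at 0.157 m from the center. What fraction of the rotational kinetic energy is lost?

fraction ≈ 0.452

No external torque acts about the center; L_before = L_after.
I_p = ½(2.59)(0.291)² = 0.1097 kg·m².
Added inertia Σmr² = (0.919)(0.250)² + (0.277)(0.0916)² + (1.24)(0.157)² = 0.09033 kg·m²; I_f = 0.1097 + 0.09033 = 0.2000 kg·m².
ω_f = I_p ω_i / I_f = (0.1097)(4.49) / 0.2000 = 2.462 rad/s.
KE_i = ½(0.1097)(4.490 rad/s)² = 1.105 J; KE_f = ½(0.2000)(2.462)² = 0.6061 J.
Fraction lost = 0.4517.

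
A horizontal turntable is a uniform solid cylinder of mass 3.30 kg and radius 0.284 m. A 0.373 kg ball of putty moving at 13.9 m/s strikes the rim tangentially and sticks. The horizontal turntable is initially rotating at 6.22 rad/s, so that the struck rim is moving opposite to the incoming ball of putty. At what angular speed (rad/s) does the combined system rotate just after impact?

|ω_f| ≈ 3.95 rad/s

About the axle the impulsive forces during the collision are internal, so angular momentum about that axis is conserved.
I_p = ½(3.30)(0.284)² = 0.1331 kg·m². Taking the sense of the ball of putty's angular momentum as positive, L_{ball} = m v R = (0.373)(13.9)(0.284) = 1.472 kg·m²/s.
L_i = −I_p ω_p + m v R = −(0.1331)(6.22) + 1.472 = 0.6447 kg·m²/s.
After sticking, I_f = I_p + m R² = 0.1331 + (0.373)(0.284)² = 0.1632 kg·m².
ω_f = L_i / I_f = 0.6447 / 0.1632 = 3.951 rad/s.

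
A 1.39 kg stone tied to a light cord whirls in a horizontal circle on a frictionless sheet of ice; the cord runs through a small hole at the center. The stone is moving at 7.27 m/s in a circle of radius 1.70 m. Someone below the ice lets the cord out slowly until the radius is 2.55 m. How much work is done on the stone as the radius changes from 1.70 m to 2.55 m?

Central (radial) force ⇒ zero torque about the center ⇒ m v r is constant.
v₂ = v₁ r₁ / r₂ = (7.27)(1.70) / (2.55) = 4.847 m/s.
W = ΔKE = ½m(v₂² − v₁²) = -20.41 J.

W ≈ -20.4 J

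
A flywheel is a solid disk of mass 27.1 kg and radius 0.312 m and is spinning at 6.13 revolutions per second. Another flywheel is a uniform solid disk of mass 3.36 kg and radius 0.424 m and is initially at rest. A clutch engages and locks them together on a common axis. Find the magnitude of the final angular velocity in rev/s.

|ω_f| ≈ 4.99 rev/s

No external torque acts about the common axis, so total angular momentum is conserved.
Moments of inertia: I_A = ½(27.1)(0.312)² = 1.319 kg·m²; I_B = ½(3.36)(0.424)² = 0.3020 kg·m².
Taking A's sense as positive: L = (1.319)(6.13) = 8.086 kg·m²·rev/s.
Combined I = 1.319 + 0.3020 = 1.621 kg·m².
ω_f = L / I = 8.086 / 1.621 = 4.988 rev/s.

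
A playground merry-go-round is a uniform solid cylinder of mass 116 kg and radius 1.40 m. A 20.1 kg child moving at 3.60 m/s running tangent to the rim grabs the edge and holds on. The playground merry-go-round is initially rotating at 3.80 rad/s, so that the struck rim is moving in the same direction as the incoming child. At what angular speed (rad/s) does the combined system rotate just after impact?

|ω_f| ≈ 3.48 rad/s

About the axle the impulsive forces during the collision are internal, so angular momentum about that axis is conserved.
I_p = ½(116)(1.40)² = 113.7 kg·m². Taking the sense of the child's angular momentum as positive, L_{child} = m v R = (20.1)(3.60)(1.40) = 101.3 kg·m²/s.
L_i = +I_p ω_p + m v R = +(113.7)(3.80) + 101.3 = 533.3 kg·m²/s.
After sticking, I_f = I_p + m R² = 113.7 + (20.1)(1.40)² = 153.1 kg·m².
ω_f = L_i / I_f = 533.3 / 153.1 = 3.484 rad/s.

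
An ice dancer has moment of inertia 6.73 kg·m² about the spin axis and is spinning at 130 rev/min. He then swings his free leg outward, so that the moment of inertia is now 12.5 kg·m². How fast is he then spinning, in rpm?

Angular momentum about the spin axis is conserved since the torque about it is zero.
ω₂ = I₁ω₁ / I₂ = (6.730)(130 rpm) / (12.50) = 69.99 rpm.

ω₂ ≈ 70.0 rpm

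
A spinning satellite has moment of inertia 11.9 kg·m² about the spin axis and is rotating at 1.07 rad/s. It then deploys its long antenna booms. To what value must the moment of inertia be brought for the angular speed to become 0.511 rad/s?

Angular momentum about the spin axis is conserved since the torque about it is zero.
I₂ = I₁ω₁ / ω₂ = (11.9)(1.07) / (0.511) = 24.92 kg·m².

I₂ ≈ 24.9 kg·m²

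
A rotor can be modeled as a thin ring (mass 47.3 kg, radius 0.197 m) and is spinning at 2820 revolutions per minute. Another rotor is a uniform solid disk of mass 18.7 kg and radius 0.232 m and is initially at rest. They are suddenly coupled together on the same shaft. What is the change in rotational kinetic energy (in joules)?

No external torque acts about the common axis, so total angular momentum is conserved.
Moments of inertia: I_A = (47.3)(0.197)² = 1.836 kg·m²; I_B = ½(18.7)(0.232)² = 0.5033 kg·m².
Taking A's sense as positive: L = (1.836)(2820) = 5177 kg·m²·rpm.
Combined I = 1.836 + 0.5033 = 2.339 kg·m².
ω_f = L / I = 5177 / 2.339 = 2213 rpm.
KE_i = ½ΣIω² = 80040 J; KE_f = ½(2.339)(231.8)² = 62820 J.

ΔKE ≈ -17200 J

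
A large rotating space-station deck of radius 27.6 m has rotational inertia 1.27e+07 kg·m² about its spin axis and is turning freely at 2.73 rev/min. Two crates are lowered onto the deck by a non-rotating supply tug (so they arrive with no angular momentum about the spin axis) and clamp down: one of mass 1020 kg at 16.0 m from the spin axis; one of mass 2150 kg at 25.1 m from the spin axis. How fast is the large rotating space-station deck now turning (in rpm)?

ω_f ≈ 2.42 rpm

No external torque acts about the spin axis; L_before = L_after.
Added inertia Σmr² = (1020)(16.0)² + (2150)(25.1)² = 1.616e+06 kg·m²; I_f = 1.270e+07 + 1.616e+06 = 1.432e+07 kg·m².
ω_f = I_p ω_i / I_f = (1.270e+07)(2.73) / 1.432e+07 = 2.422 rpm.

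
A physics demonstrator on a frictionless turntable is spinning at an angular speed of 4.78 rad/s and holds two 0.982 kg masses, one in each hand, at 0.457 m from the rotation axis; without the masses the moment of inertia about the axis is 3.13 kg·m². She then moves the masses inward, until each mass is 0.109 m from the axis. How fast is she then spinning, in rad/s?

ω₂ ≈ 5.37 rad/s

With no external torque about the axis, L is conserved: I₁ω₁ = I₂ω₂.
I₁ = 3.13 + 2(0.982)(0.457)² = 3.540 kg·m²; I₂ = 3.13 + 2(0.982)(0.109)² = 3.153 kg·m².
ω₂ = I₁ω₁ / I₂ = (3.540)(4.78 rad/s) / (3.153) = 5.366 rad/s.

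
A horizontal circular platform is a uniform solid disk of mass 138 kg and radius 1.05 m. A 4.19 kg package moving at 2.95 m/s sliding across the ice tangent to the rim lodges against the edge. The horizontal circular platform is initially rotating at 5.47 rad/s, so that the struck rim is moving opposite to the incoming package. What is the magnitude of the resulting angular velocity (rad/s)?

|ω_f| ≈ 5.00 rad/s

The axle reaction passes through the central axle and exerts no torque about it; angular momentum about the central axle is conserved through the impact.
I_p = ½(138)(1.05)² = 76.07 kg·m². Taking the sense of the package's angular momentum as positive, L_{package} = m v R = (4.19)(2.95)(1.05) = 12.98 kg·m²/s.
L_i = −I_p ω_p + m v R = −(76.07)(5.47) + 12.98 = -403.1 kg·m²/s.
After sticking, I_f = I_p + m R² = 76.07 + (4.19)(1.05)² = 80.69 kg·m².
ω_f = L_i / I_f = -403.1 / 80.69 = -4.996 rad/s.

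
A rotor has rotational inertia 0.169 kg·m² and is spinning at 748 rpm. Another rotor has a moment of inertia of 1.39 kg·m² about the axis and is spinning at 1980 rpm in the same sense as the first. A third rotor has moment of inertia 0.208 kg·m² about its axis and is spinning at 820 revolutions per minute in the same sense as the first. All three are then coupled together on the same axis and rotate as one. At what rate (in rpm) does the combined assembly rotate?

The coupling torques are internal; angular momentum about the shared axis is conserved.
Taking A's sense as positive: L = (0.1690)(748) + (1.390)(1980) + (0.2080)(820) = 3049 kg·m²·rpm.
Combined I = 0.1690 + 1.390 + 0.2080 = 1.767 kg·m².
ω_f = L / I = 3049 / 1.767 = 1726 rpm.

|ω_f| ≈ 1730 rpm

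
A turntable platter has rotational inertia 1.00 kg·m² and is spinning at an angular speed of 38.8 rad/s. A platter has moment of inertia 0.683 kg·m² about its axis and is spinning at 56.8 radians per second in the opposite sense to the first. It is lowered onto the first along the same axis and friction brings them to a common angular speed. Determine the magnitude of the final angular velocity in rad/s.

The coupling torques are internal; angular momentum about the shared axis is conserved.
Taking A's sense as positive: L = (1.000)(38.8) − (0.6830)(56.8) = 0.005600 kg·m²·rad/s.
Combined I = 1.000 + 0.6830 = 1.683 kg·m².
ω_f = L / I = 0.005600 / 1.683 = 0.003327 rad/s.

|ω_f| ≈ 0.00333 rad/s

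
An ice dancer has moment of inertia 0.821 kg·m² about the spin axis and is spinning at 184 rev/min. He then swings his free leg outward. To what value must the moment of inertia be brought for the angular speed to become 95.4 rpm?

I₂ ≈ 1.58 kg·m²

No external torque acts about the spin axis, so angular momentum is conserved.
I₂ = I₁ω₁ / ω₂ = (0.821)(184) / (95.4) = 1.583 kg·m².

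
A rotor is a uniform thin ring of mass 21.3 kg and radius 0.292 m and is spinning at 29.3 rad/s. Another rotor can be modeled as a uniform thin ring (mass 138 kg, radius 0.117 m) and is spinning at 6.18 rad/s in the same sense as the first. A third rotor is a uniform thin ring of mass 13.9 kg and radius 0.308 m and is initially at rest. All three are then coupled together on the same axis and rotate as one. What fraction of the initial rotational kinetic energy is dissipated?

fraction ≈ 0.486

The coupling torques are internal; angular momentum about the shared axis is conserved.
Moments of inertia: I_A = (21.3)(0.292)² = 1.816 kg·m²; I_B = (138)(0.117)² = 1.889 kg·m²; I_C = (13.9)(0.308)² = 1.319 kg·m².
Taking A's sense as positive: L = (1.816)(29.3) + (1.889)(6.18) = 64.89 kg·m²·rad/s.
Combined I = 1.816 + 1.889 + 1.319 = 5.024 kg·m².
ω_f = L / I = 64.89 / 5.024 = 12.92 rad/s.
KE_i = ½ΣIω² = 815.6 J; KE_f = ½(5.024)(12.92)² = 419.0 J.
Fraction dissipated = (KE_i − KE_f)/KE_i = 0.4862.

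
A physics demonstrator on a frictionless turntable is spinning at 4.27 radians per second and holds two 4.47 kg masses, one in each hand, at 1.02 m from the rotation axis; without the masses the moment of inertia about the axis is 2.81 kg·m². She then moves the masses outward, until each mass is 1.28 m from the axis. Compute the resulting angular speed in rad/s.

With no external torque about the axis, L is conserved: I₁ω₁ = I₂ω₂.
I₁ = 2.81 + 2(4.47)(1.02)² = 12.11 kg·m²; I₂ = 2.81 + 2(4.47)(1.28)² = 17.46 kg·m².
ω₂ = I₁ω₁ / I₂ = (12.11)(4.27 rad/s) / (17.46) = 2.962 rad/s.

ω₂ ≈ 2.96 rad/s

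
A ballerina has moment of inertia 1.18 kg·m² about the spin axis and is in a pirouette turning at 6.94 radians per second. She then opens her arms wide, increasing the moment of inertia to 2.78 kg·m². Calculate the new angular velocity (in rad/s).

With no external torque about the axis, L is conserved: I₁ω₁ = I₂ω₂.
ω₂ = I₁ω₁ / I₂ = (1.180)(6.94 rad/s) / (2.780) = 2.946 rad/s.

ω₂ ≈ 2.95 rad/s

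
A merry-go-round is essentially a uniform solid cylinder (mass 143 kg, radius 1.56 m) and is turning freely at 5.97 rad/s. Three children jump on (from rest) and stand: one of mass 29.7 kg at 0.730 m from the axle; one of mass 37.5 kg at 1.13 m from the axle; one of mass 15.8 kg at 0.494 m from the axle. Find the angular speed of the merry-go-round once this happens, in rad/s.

No external torque acts about the axle; L_before = L_after.
I_p = ½(143)(1.56)² = 174.0 kg·m².
Added inertia Σmr² = (29.7)(0.730)² + (37.5)(1.13)² + (15.8)(0.494)² = 67.57 kg·m²; I_f = 174.0 + 67.57 = 241.6 kg·m².
ω_f = I_p ω_i / I_f = (174.0)(5.97) / 241.6 = 4.300 rad/s.

ω_f ≈ 4.30 rad/s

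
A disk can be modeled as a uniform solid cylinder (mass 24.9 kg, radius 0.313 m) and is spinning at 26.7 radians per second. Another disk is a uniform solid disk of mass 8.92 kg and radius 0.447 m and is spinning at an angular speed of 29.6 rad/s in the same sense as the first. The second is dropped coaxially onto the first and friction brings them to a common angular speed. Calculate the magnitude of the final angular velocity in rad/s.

|ω_f| ≈ 27.9 rad/s

The coupling torques are internal; angular momentum about the shared axis is conserved.
Moments of inertia: I_A = ½(24.9)(0.313)² = 1.220 kg·m²; I_B = ½(8.92)(0.447)² = 0.8911 kg·m².
Taking A's sense as positive: L = (1.220)(26.7) + (0.8911)(29.6) = 58.94 kg·m²·rad/s.
Combined I = 1.220 + 0.8911 = 2.111 kg·m².
ω_f = L / I = 58.94 / 2.111 = 27.92 rad/s.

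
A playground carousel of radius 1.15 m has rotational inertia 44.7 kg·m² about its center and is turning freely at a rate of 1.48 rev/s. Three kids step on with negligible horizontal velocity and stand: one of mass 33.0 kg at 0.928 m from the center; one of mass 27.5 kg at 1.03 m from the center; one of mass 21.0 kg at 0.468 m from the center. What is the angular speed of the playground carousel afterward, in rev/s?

No external torque acts about the center; L_before = L_after.
Added inertia Σmr² = (33.0)(0.928)² + (27.5)(1.03)² + (21.0)(0.468)² = 62.19 kg·m²; I_f = 44.70 + 62.19 = 106.9 kg·m².
ω_f = I_p ω_i / I_f = (44.70)(1.48) / 106.9 = 0.6189 rev/s.

ω_f ≈ 0.619 rev/s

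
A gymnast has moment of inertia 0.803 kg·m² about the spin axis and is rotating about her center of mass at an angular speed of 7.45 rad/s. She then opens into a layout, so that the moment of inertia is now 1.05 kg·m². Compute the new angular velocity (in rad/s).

Angular momentum about the spin axis is conserved since the torque about it is zero.
ω₂ = I₁ω₁ / I₂ = (0.8030)(7.45 rad/s) / (1.050) = 5.697 rad/s.

ω₂ ≈ 5.70 rad/s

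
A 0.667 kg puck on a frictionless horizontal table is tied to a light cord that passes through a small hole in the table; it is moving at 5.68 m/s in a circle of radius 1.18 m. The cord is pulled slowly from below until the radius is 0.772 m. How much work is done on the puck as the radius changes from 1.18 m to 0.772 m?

W ≈ 14.4 J

The only horizontal force on the mass is along the cord (radial), so it exerts no torque about the hole and angular momentum m v r is conserved.
v₂ = v₁ r₁ / r₂ = (5.68)(1.18) / (0.772) = 8.682 m/s.
W = ΔKE = ½m(v₂² − v₁²) = 14.38 J.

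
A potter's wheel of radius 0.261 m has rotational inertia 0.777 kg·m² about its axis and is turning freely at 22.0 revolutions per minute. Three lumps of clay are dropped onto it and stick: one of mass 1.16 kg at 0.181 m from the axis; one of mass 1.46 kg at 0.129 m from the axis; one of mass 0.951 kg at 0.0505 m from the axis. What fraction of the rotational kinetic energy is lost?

fraction ≈ 0.0769

The added mass arrives with no angular momentum about the axis, and any external torque about the axis is negligible, so the system's angular momentum is conserved.
Added inertia Σmr² = (1.16)(0.181)² + (1.46)(0.129)² + (0.951)(0.0505)² = 0.06472 kg·m²; I_f = 0.7770 + 0.06472 = 0.8417 kg·m².
ω_f = I_p ω_i / I_f = (0.7770)(22.0) / 0.8417 = 20.31 rpm.
KE_i = ½(0.7770)(2.304 rad/s)² = 2.062 J; KE_f = ½(0.8417)(2.127)² = 1.903 J.
Fraction lost = 0.07689.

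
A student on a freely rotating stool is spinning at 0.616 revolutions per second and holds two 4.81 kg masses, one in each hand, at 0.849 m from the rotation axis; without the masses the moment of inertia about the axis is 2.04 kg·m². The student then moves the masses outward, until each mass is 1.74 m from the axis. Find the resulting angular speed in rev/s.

ω₂ ≈ 0.177 rev/s

Angular momentum about the spin axis is conserved since the torque about it is zero.
I₁ = 2.04 + 2(4.81)(0.849)² = 8.974 kg·m²; I₂ = 2.04 + 2(4.81)(1.74)² = 31.17 kg·m².
ω₂ = I₁ω₁ / I₂ = (8.974)(0.616 rev/s) / (31.17) = 0.1774 rev/s.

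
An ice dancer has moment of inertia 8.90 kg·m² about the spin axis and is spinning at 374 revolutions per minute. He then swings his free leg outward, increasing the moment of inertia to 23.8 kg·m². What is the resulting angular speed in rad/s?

ω₂ ≈ 14.6 rad/s

Angular momentum about the spin axis is conserved since the torque about it is zero.
ω₂ = I₁ω₁ / I₂ = (8.900)(374 rpm) / (23.80) = 139.9 rpm = 14.65 rad/s.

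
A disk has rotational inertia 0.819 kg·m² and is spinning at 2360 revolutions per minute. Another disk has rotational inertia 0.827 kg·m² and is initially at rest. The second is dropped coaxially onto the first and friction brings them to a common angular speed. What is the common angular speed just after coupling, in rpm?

No external torque acts about the common axis, so total angular momentum is conserved.
Taking A's sense as positive: L = (0.8190)(2360) = 1933 kg·m²·rpm.
Combined I = 0.8190 + 0.8270 = 1.646 kg·m².
ω_f = L / I = 1933 / 1.646 = 1174 rpm.

|ω_f| ≈ 1170 rpm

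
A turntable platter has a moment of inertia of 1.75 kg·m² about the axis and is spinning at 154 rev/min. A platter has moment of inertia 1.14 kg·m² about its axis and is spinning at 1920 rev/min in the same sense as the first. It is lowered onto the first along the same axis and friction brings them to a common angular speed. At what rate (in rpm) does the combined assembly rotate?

|ω_f| ≈ 851 rpm

No external torque acts about the common axis, so total angular momentum is conserved.
Taking A's sense as positive: L = (1.750)(154) + (1.140)(1920) = 2458 kg·m²·rpm.
Combined I = 1.750 + 1.140 = 2.890 kg·m².
ω_f = L / I = 2458 / 2.890 = 850.6 rpm.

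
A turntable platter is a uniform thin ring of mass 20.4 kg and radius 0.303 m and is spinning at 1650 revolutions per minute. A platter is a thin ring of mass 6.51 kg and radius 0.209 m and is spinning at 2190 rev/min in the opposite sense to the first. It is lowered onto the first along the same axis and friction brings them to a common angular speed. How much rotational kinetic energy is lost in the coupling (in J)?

No external torque acts about the common axis, so total angular momentum is conserved.
Moments of inertia: I_A = (20.4)(0.303)² = 1.873 kg·m²; I_B = (6.51)(0.209)² = 0.2844 kg·m².
Taking A's sense as positive: L = (1.873)(1650) − (0.2844)(2190) = 2468 kg·m²·rpm.
Combined I = 1.873 + 0.2844 = 2.157 kg·m².
ω_f = L / I = 2468 / 2.157 = 1144 rpm.
KE_i = ½ΣIω² = 35440 J; KE_f = ½(2.157)(119.8)² = 15480 J.

ΔKE lost ≈ 20000 J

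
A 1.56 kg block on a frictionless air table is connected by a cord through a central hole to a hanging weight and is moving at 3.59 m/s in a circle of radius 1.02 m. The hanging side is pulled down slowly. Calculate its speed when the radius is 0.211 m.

v₂ ≈ 17.4 m/s

The only horizontal force on the mass is along the cord (radial), so it exerts no torque about the hole and angular momentum m v r is conserved.
v₂ = v₁ r₁ / r₂ = (3.59)(1.02) / (0.211) = 17.35 m/s.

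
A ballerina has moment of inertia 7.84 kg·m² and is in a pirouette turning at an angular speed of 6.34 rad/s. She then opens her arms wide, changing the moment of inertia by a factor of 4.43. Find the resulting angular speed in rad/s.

ω₂ ≈ 1.43 rad/s

No external torque acts about the spin axis, so angular momentum is conserved.
I₂ = 4.43 × 7.84 = 34.73 kg·m².
ω₂ = I₁ω₁ / I₂ = (7.840)(6.34 rad/s) / (34.73) = 1.431 rad/s.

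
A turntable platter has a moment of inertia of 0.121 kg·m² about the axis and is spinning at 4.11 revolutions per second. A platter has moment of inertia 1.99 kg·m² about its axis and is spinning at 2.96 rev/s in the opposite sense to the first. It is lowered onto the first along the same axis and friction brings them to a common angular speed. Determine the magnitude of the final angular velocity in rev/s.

No external torque acts about the common axis, so total angular momentum is conserved.
Taking A's sense as positive: L = (0.1210)(4.11) − (1.990)(2.96) = -5.393 kg·m²·rev/s.
Combined I = 0.1210 + 1.990 = 2.111 kg·m².
ω_f = L / I = -5.393 / 2.111 = -2.555 rev/s.

|ω_f| ≈ 2.55 rev/s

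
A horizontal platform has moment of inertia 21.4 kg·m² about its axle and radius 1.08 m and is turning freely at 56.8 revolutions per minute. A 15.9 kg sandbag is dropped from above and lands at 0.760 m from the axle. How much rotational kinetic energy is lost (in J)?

energy lost ≈ 114 J

No external torque acts about the axle; L_before = L_after.
Added inertia Σmr² = (15.9)(0.760)² = 9.184 kg·m²; I_f = 21.40 + 9.184 = 30.58 kg·m².
ω_f = I_p ω_i / I_f = (21.40)(56.8) / 30.58 = 39.74 rpm.
KE_i = ½(21.40)(5.948 rad/s)² = 378.6 J; KE_f = ½(30.58)(4.162)² = 264.9 J.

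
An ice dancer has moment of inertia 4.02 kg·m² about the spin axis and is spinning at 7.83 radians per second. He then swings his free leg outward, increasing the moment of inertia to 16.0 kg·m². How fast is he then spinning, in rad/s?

No external torque acts about the spin axis, so angular momentum is conserved.
ω₂ = I₁ω₁ / I₂ = (4.020)(7.83 rad/s) / (16.00) = 1.967 rad/s.

ω₂ ≈ 1.97 rad/s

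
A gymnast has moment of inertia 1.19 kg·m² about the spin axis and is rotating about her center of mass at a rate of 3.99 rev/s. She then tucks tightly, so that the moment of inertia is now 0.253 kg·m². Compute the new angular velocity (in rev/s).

ω₂ ≈ 18.8 rev/s

No external torque acts about the spin axis, so angular momentum is conserved.
ω₂ = I₁ω₁ / I₂ = (1.190)(3.99 rev/s) / (0.2530) = 18.77 rev/s.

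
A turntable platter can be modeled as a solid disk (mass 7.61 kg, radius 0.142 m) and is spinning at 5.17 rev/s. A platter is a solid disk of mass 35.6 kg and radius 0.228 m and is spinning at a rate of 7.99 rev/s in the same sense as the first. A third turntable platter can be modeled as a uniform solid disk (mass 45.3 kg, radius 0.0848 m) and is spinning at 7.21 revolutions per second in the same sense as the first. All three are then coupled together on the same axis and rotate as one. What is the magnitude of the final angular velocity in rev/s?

No external torque acts about the common axis, so total angular momentum is conserved.
Moments of inertia: I_A = ½(7.61)(0.142)² = 0.07672 kg·m²; I_B = ½(35.6)(0.228)² = 0.9253 kg·m²; I_C = ½(45.3)(0.0848)² = 0.1629 kg·m².
Taking A's sense as positive: L = (0.07672)(5.17) + (0.9253)(7.99) + (0.1629)(7.21) = 8.964 kg·m²·rev/s.
Combined I = 0.07672 + 0.9253 + 0.1629 = 1.165 kg·m².
ω_f = L / I = 8.964 / 1.165 = 7.695 rev/s.

|ω_f| ≈ 7.70 rev/s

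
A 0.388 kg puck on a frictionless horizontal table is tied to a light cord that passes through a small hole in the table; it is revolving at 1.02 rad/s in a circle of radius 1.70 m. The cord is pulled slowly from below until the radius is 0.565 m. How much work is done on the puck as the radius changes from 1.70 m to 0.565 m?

No torque about the axis ⇒ m r₁² ω₁ = m r₂² ω₂.
ω₂ = ω₁ (r₁/r₂)² = (1.02)(1.70/0.565)² = 9.234 rad/s.
W = ΔKE = ½m(v₂² − v₁²) = 4.698 J.

W ≈ 4.70 J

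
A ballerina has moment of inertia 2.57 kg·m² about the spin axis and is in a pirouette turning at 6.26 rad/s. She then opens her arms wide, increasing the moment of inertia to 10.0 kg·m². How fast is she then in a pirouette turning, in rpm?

ω₂ ≈ 15.4 rpm

No external torque acts about the spin axis, so angular momentum is conserved.
ω₂ = I₁ω₁ / I₂ = (2.570)(6.26 rad/s) / (10.00) = 1.609 rad/s = 15.36 rpm.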